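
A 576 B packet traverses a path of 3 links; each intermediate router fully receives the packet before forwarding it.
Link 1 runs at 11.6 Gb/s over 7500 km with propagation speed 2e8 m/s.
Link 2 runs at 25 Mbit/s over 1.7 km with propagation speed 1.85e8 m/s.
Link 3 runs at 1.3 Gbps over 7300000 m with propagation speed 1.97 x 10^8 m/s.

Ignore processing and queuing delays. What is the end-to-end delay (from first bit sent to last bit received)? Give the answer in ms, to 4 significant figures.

74.75 ms

L = 576 × 8 = 4608 bits.
Transmission delays (L/R per hop): 0.000397241, 0.18432, 0.00354462 ms; sum = 0.188262 ms.
Propagation delays (d/s per hop): 37.5, 0.00918919, 37.0558 ms; sum = 74.565 ms.
End-to-end = 74.75 ms.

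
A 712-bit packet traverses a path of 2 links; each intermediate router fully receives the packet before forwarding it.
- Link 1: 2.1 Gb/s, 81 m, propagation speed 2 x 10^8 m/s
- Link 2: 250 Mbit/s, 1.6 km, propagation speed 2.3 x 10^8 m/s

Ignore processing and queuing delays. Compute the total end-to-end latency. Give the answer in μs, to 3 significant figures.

Transmission delays (L/R per hop): 0.339048, 2.848 μs; sum = 3.18705 μs.
Propagation delays (d/s per hop): 0.405, 6.95652 μs; sum = 7.36152 μs.
End-to-end = 10.5 μs.

10.5 μs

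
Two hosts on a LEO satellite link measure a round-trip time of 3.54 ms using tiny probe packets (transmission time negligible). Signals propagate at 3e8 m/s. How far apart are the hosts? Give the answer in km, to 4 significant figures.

One-way propagation = RTT/2 = 1.77 ms.
d = s × t = 300000000 × 0.00177 = 531.0 km.

531.0 km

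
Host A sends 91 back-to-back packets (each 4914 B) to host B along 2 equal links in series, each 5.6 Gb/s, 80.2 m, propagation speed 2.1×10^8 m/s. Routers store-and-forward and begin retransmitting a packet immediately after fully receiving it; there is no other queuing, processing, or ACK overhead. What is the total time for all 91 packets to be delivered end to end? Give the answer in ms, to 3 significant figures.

0.647 ms

Per-hop transmission t_tx = L/R = 39312/5600000000 = 0.00702 ms.
Per-hop propagation t_prop = 80.2/210000000 = 0.000381905 ms.
Pipeline fill: first packet needs 2·t_tx to clear all hops; remaining 90 packets each add one t_tx.
Total = (2+91-1)·t_tx + 2·t_prop = 92·0.00702 + 2·0.000381905 = 0.647 ms.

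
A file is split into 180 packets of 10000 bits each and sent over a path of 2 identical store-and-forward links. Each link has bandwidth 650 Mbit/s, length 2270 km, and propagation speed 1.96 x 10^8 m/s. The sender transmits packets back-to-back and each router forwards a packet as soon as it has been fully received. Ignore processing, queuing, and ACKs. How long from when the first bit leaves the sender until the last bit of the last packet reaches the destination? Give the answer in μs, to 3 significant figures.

Per-hop transmission t_tx = L/R = 10000/650000000 = 15.3846 μs.
Per-hop propagation t_prop = 2270000/196000000 = 11581.6 μs.
Pipeline fill: first packet needs 2·t_tx to clear all hops; remaining 179 packets each add one t_tx.
Total = (2+180-1)·t_tx + 2·t_prop = 181·15.3846 + 2·11581.6 = 25900 μs.

25900 μs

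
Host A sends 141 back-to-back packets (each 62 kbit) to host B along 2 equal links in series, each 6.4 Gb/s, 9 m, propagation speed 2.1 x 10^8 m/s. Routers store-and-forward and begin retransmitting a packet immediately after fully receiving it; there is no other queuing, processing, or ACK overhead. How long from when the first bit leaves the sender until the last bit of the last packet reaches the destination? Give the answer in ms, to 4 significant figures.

1.376 ms

Per-hop transmission t_tx = L/R = 62000/6400000000 = 0.0096875 ms.
Per-hop propagation t_prop = 9/210000000 = 4.28571e-05 ms.
Pipeline fill: first packet needs 2·t_tx to clear all hops; remaining 140 packets each add one t_tx.
Total = (2+141-1)·t_tx + 2·t_prop = 142·0.0096875 + 2·4.28571e-05 = 1.376 ms.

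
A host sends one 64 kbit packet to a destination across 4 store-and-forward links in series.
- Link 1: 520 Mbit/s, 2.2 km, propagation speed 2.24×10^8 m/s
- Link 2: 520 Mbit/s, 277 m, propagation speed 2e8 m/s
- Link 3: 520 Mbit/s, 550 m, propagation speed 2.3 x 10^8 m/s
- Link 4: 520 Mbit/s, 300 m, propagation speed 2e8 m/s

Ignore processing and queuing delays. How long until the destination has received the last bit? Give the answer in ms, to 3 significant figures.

L = 64000 bits.
Transmission delay per hop = L/R = 64000/520000000 = 0.123077 ms; 4 hops → 0.492308 ms.
Propagation delays (d/s per hop): 0.00982143, 0.001385, 0.0023913, 0.0015 ms; sum = 0.0150977 ms.
End-to-end = 0.507 ms.

0.507 ms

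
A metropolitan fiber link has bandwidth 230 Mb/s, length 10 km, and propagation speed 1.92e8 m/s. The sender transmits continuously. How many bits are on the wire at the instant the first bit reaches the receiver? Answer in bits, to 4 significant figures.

11980 bits

Propagation delay = 10000 / 192000000 = 5.20833e-05 s.
BDP = R × t_prop = 230000000 × 5.20833e-05 = 11979.2 bits.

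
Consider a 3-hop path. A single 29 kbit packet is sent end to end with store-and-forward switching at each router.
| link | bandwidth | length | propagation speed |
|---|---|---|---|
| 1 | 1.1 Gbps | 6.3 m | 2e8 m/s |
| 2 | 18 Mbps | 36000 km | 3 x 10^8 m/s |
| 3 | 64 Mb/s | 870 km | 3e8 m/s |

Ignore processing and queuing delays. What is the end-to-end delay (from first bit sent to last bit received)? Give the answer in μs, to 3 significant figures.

125000 μs

L = 29000 bits.
Transmission delays (L/R per hop): 26.3636, 1611.11, 453.125 μs; sum = 2090.6 μs.
Propagation delays (d/s per hop): 0.0315, 120000, 2900 μs; sum = 122900 μs.
End-to-end = 125000 μs.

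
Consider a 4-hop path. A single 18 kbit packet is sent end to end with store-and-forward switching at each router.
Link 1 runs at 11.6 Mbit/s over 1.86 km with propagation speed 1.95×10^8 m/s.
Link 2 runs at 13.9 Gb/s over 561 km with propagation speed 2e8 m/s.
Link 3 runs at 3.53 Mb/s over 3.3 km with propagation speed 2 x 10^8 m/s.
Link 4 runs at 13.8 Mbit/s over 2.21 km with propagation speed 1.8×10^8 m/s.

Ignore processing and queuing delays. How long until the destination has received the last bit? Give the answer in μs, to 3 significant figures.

10800 μs

L = 18000 bits.
Transmission delays (L/R per hop): 1551.72, 1.29496, 5099.15, 1304.35 μs; sum = 7956.52 μs.
Propagation delays (d/s per hop): 9.53846, 2805, 16.5, 12.2778 μs; sum = 2843.32 μs.
End-to-end = 10800 μs.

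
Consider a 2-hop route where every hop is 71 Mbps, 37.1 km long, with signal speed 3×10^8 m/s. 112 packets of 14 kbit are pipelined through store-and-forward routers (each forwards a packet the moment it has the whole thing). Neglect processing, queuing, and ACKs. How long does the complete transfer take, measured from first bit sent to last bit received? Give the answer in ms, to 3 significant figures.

Per-hop transmission t_tx = L/R = 14000/71000000 = 0.197183 ms.
Per-hop propagation t_prop = 37100/300000000 = 0.123667 ms.
Pipeline fill: first packet needs 2·t_tx to clear all hops; remaining 111 packets each add one t_tx.
Total = (2+112-1)·t_tx + 2·t_prop = 113·0.197183 + 2·0.123667 = 22.5 ms.

22.5 ms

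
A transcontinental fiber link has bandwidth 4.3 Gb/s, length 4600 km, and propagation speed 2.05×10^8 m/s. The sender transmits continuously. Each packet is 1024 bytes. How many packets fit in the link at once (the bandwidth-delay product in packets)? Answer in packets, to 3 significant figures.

Propagation delay = 4600000 / 2.05e+08 = 0.022439 s.
BDP = R × t_prop = 4300000000 × 0.022439 = 96487800 bits.
In packets of 8192 bits: 11800 packets.

11800 packets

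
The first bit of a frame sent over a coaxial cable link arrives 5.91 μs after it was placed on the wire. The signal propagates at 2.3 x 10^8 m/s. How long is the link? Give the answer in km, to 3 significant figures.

d = s × t_prop = 2.3e+08 × 5.91e-06 = 1.36 km.

1.36 km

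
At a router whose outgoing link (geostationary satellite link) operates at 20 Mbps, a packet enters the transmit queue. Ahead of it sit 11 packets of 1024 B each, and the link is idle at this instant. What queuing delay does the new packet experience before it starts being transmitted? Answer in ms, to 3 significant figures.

Each queued packet: L/R = 8192/20000000 = 0.4096 ms.
11 queued → 4.5056 ms.
Queuing delay = 4.51 ms.

4.51 ms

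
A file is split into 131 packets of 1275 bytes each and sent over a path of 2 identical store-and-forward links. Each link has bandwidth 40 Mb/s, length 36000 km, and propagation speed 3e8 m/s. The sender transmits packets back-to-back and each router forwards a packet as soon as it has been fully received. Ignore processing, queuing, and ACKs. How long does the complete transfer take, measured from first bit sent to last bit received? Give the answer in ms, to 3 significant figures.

274 ms

Per-hop transmission t_tx = L/R = 10200/40000000 = 0.255 ms.
Per-hop propagation t_prop = 36000000/300000000 = 120 ms.
Pipeline fill: first packet needs 2·t_tx to clear all hops; remaining 130 packets each add one t_tx.
Total = (2+131-1)·t_tx + 2·t_prop = 132·0.255 + 2·120 = 274 ms.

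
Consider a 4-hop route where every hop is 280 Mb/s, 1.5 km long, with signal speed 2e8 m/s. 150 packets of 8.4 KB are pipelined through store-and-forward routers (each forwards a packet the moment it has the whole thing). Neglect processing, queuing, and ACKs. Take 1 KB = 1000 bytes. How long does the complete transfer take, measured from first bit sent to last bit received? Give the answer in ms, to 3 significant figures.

Per-hop transmission t_tx = L/R = 67200/280000000 = 0.24 ms.
Per-hop propagation t_prop = 1500/200000000 = 0.0075 ms.
Pipeline fill: first packet needs 4·t_tx to clear all hops; remaining 149 packets each add one t_tx.
Total = (4+150-1)·t_tx + 4·t_prop = 153·0.24 + 4·0.0075 = 36.8 ms.

36.8 ms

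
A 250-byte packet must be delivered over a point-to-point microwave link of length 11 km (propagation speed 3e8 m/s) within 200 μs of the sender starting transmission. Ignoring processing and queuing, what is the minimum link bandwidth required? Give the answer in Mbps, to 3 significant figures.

L = 2000 bits.
Propagation delay = 11000 / 300000000 = 36.6667 μs.
Transmission budget = 200 − 36.6667 = 163.333 μs.
R ≥ L / t_tx = 2000 bits / 0.000163333 s = 12.2 Mbps.

12.2 Mbps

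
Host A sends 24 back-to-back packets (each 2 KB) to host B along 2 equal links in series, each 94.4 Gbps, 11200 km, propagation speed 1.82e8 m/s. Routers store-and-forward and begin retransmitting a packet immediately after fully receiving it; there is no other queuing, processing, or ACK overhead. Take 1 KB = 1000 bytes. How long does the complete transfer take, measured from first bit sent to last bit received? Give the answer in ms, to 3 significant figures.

123 ms

Per-hop transmission t_tx = L/R = 16000/94400000000 = 0.000169492 ms.
Per-hop propagation t_prop = 11200000/182000000 = 61.5385 ms.
Pipeline fill: first packet needs 2·t_tx to clear all hops; remaining 23 packets each add one t_tx.
Total = (2+24-1)·t_tx + 2·t_prop = 25·0.000169492 + 2·61.5385 = 123 ms.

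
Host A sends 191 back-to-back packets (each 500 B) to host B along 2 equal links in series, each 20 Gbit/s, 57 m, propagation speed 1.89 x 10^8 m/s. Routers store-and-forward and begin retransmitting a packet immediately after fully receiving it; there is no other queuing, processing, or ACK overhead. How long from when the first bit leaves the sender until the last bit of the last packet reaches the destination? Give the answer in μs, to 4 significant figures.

Per-hop transmission t_tx = L/R = 4000/20000000000 = 0.2 μs.
Per-hop propagation t_prop = 57/189000000 = 0.301587 μs.
Pipeline fill: first packet needs 2·t_tx to clear all hops; remaining 190 packets each add one t_tx.
Total = (2+191-1)·t_tx + 2·t_prop = 192·0.2 + 2·0.301587 = 39.00 μs.

39.00 μs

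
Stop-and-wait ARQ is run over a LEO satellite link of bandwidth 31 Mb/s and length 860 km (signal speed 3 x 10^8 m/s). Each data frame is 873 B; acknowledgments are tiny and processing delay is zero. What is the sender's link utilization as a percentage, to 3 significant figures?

t_tx = L/R = 6984/31000000 = 0.00022529 s.
t_prop = 860000/300000000 = 0.00286667 s; RTT = 0.00573333 s.
Cycle = t_tx + RTT = 0.00595862 s.
Utilization = t_tx / cycle = 0.00022529/0.00595862 = 3.78 %.

3.78 %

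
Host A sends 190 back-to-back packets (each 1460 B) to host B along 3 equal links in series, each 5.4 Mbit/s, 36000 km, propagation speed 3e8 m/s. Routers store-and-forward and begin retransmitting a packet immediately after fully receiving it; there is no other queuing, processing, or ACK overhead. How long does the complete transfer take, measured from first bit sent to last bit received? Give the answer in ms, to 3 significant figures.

Per-hop transmission t_tx = L/R = 11680/5400000 = 2.16296 ms.
Per-hop propagation t_prop = 36000000/300000000 = 120 ms.
Pipeline fill: first packet needs 3·t_tx to clear all hops; remaining 189 packets each add one t_tx.
Total = (3+190-1)·t_tx + 3·t_prop = 192·2.16296 + 3·120 = 775 ms.

775 ms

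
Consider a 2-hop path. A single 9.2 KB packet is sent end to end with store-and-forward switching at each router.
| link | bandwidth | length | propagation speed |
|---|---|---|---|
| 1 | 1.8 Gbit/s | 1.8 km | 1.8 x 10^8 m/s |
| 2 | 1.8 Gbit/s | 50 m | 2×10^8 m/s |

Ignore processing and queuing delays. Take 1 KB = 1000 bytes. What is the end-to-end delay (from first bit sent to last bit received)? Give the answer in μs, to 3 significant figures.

L = 73600 bits.
Transmission delay per hop = L/R = 73600/1800000000 = 40.8889 μs; 2 hops → 81.7778 μs.
Propagation delays (d/s per hop): 10, 0.25 μs; sum = 10.25 μs.
End-to-end = 92.0 μs.

92.0 μs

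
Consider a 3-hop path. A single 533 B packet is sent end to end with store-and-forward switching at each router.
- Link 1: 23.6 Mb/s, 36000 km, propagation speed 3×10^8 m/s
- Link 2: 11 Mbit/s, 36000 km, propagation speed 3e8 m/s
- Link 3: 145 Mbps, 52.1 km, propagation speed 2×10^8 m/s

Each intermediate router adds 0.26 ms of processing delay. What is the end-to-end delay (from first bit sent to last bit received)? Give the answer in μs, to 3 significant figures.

L = 533 × 8 = 4264 bits.
Transmission delays (L/R per hop): 180.678, 387.636, 29.4069 μs; sum = 597.721 μs.
Propagation delays (d/s per hop): 120000, 120000, 260.5 μs; sum = 240261 μs.
Processing at 2 router(s): 2 × 0.26 ms = 520 μs.
End-to-end = 241000 μs.

241000 μs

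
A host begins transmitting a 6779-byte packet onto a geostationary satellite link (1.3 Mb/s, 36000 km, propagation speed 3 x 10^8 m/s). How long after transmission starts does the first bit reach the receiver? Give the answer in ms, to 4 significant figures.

120.0 ms

First bit experiences only propagation delay: d/s = 36000000/300000000 = 120.0 ms.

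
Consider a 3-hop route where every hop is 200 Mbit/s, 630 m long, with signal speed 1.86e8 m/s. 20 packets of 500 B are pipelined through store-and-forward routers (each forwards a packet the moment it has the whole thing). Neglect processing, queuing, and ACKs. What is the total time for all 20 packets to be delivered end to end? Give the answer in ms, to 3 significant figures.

Per-hop transmission t_tx = L/R = 4000/200000000 = 0.02 ms.
Per-hop propagation t_prop = 630/186000000 = 0.0033871 ms.
Pipeline fill: first packet needs 3·t_tx to clear all hops; remaining 19 packets each add one t_tx.
Total = (3+20-1)·t_tx + 3·t_prop = 22·0.02 + 3·0.0033871 = 0.450 ms.

0.450 ms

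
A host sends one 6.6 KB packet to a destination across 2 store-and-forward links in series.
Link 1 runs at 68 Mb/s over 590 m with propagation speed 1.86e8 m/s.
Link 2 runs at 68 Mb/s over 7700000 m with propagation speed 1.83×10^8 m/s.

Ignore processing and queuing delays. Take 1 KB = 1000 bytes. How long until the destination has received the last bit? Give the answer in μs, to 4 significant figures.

43630 μs

L = 52800 bits.
Transmission delay per hop = L/R = 52800/68000000 = 776.471 μs; 2 hops → 1552.94 μs.
Propagation delays (d/s per hop): 3.17204, 42076.5 μs; sum = 42079.7 μs.
End-to-end = 43630 μs.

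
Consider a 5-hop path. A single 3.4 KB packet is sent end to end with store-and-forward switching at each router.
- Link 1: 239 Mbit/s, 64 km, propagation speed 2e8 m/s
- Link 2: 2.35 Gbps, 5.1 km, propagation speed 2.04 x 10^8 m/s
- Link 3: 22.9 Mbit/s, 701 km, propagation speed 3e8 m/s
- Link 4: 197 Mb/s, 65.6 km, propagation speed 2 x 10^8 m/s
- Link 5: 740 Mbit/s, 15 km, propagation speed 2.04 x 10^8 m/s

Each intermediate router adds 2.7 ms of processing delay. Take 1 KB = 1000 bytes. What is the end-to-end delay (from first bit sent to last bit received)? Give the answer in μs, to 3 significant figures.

L = 27200 bits.
Transmission delays (L/R per hop): 113.808, 11.5745, 1187.77, 138.071, 36.7568 μs; sum = 1487.98 μs.
Propagation delays (d/s per hop): 320, 25, 2336.67, 328, 73.5294 μs; sum = 3083.2 μs.
Processing at 4 router(s): 4 × 2.7 ms = 10800 μs.
End-to-end = 15400 μs.

15400 μs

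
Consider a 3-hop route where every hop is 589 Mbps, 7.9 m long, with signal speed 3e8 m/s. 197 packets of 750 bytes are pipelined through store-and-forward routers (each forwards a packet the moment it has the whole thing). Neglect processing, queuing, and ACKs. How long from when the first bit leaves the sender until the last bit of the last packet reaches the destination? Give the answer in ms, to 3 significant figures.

Per-hop transmission t_tx = L/R = 6000/589000000 = 0.0101868 ms.
Per-hop propagation t_prop = 7.9/300000000 = 2.63333e-05 ms.
Pipeline fill: first packet needs 3·t_tx to clear all hops; remaining 196 packets each add one t_tx.
Total = (3+197-1)·t_tx + 3·t_prop = 199·0.0101868 + 3·2.63333e-05 = 2.03 ms.

2.03 ms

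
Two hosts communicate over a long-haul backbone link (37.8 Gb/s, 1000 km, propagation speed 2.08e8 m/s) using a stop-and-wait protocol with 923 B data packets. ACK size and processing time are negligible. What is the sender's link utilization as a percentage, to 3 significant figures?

0.00203 %

t_tx = L/R = 7384/37800000000 = 1.95344e-07 s.
t_prop = 1000000/208000000 = 0.00480769 s; RTT = 0.00961538 s.
Cycle = t_tx + RTT = 0.00961558 s.
Utilization = t_tx / cycle = 1.95344e-07/0.00961558 = 0.00203 %.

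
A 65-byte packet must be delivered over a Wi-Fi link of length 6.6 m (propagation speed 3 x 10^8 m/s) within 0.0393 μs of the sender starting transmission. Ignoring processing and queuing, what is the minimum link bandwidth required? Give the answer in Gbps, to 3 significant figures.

L = 520 bits.
Propagation delay = 6.6 / 300000000 = 0.022 μs.
Transmission budget = 0.0393 − 0.022 = 0.0173 μs.
R ≥ L / t_tx = 520 bits / 1.73e-08 s = 30.1 Gbps.

30.1 Gbps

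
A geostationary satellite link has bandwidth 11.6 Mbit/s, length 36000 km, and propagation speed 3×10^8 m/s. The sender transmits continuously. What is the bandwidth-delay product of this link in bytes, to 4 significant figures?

Propagation delay = 36000000 / 300000000 = 0.12 s.
BDP = R × t_prop = 11600000 × 0.12 = 1392000 bits.
In bytes: 1392000/8 = 174000 bytes.

174000 bytes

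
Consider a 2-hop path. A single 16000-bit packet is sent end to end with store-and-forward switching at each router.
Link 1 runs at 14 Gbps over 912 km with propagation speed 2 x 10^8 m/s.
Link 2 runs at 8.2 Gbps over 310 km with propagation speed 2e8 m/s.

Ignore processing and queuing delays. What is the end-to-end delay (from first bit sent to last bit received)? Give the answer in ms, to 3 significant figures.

Transmission delays (L/R per hop): 0.00114286, 0.00195122 ms; sum = 0.00309408 ms.
Propagation delays (d/s per hop): 4.56, 1.55 ms; sum = 6.11 ms.
End-to-end = 6.11 ms.

6.11 ms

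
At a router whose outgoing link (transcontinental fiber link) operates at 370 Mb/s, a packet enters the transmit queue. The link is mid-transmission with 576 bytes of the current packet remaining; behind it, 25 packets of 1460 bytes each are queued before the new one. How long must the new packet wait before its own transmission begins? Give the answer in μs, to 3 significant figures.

Each queued packet: L/R = 11680/370000000 = 31.5676 μs.
25 queued → 789.189 μs.
Plus remaining 4608 bits of current packet: 12.4541 μs.
Queuing delay = 802 μs.

802 μs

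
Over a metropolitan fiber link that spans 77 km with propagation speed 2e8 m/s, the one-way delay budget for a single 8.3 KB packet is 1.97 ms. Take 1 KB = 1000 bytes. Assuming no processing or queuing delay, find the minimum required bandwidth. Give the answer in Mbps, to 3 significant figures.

41.9 Mbps

L = 66400 bits.
Propagation delay = 77000 / 200000000 = 0.385 ms.
Transmission budget = 1.97 − 0.385 = 1.585 ms.
R ≥ L / t_tx = 66400 bits / 0.001585 s = 41.9 Mbps.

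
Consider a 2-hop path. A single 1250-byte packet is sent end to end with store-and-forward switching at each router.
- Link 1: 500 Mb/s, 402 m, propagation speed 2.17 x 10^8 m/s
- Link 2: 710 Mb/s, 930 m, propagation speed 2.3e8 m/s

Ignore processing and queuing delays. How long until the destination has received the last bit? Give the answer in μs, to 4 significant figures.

39.98 μs

L = 1250 × 8 = 10000 bits.
Transmission delays (L/R per hop): 20, 14.0845 μs; sum = 34.0845 μs.
Propagation delays (d/s per hop): 1.85253, 4.04348 μs; sum = 5.89601 μs.
End-to-end = 39.98 μs.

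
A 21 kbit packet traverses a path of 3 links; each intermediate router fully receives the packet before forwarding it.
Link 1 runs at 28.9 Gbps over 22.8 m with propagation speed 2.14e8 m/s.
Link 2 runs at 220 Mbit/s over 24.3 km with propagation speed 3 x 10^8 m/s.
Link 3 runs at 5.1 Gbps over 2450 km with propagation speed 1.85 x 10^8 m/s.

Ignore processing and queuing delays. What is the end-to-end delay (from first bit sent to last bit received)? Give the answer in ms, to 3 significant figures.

13.4 ms

L = 21000 bits.
Transmission delays (L/R per hop): 0.000726644, 0.0954545, 0.00411765 ms; sum = 0.100299 ms.
Propagation delays (d/s per hop): 0.000106542, 0.081, 13.2432 ms; sum = 13.3243 ms.
End-to-end = 13.4 ms.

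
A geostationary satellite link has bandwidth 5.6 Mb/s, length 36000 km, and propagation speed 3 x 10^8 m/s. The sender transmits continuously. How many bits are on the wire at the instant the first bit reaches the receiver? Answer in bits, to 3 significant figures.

Propagation delay = 36000000 / 300000000 = 0.12 s.
BDP = R × t_prop = 5600000 × 0.12 = 672000 bits.

672000 bits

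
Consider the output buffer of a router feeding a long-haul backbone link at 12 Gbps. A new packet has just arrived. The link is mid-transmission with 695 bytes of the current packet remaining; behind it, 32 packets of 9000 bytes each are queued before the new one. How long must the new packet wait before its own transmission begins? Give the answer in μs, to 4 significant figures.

Each queued packet: L/R = 72000/12000000000 = 6 μs.
32 queued → 192 μs.
Plus remaining 5560 bits of current packet: 0.463333 μs.
Queuing delay = 192.5 μs.

192.5 μs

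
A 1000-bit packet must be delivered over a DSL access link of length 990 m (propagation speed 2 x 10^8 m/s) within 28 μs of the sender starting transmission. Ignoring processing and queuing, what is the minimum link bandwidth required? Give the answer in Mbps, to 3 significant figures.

Propagation delay = 990 / 200000000 = 4.95 μs.
Transmission budget = 28 − 4.95 = 23.05 μs.
R ≥ L / t_tx = 1000 bits / 2.305e-05 s = 43.4 Mbps.

43.4 Mbps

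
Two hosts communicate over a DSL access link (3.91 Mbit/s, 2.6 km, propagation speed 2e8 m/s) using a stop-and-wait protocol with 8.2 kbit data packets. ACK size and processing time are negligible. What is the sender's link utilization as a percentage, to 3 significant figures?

98.8 %

t_tx = L/R = 8200/3910000 = 0.00209719 s.
t_prop = 2600/200000000 = 1.3e-05 s; RTT = 2.6e-05 s.
Cycle = t_tx + RTT = 0.00212319 s.
Utilization = t_tx / cycle = 0.00209719/0.00212319 = 98.8 %.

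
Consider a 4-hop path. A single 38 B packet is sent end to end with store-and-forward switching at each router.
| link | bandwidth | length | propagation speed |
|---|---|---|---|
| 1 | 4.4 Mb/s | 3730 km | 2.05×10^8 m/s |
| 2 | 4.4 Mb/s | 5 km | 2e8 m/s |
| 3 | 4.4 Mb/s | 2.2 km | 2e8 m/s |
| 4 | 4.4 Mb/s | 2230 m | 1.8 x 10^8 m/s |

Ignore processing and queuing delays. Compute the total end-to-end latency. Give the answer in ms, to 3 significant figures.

18.5 ms

L = 38 × 8 = 304 bits.
Transmission delay per hop = L/R = 304/4400000 = 0.0690909 ms; 4 hops → 0.276364 ms.
Propagation delays (d/s per hop): 18.1951, 0.025, 0.011, 0.0123889 ms; sum = 18.2435 ms.
End-to-end = 18.5 ms.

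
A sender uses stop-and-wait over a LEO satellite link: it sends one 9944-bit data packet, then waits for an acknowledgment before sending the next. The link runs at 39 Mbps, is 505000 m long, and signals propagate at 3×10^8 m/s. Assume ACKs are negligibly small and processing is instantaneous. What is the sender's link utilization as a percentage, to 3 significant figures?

t_tx = L/R = 9944/39000000 = 0.000254974 s.
t_prop = 505000/300000000 = 0.00168333 s; RTT = 0.00336667 s.
Cycle = t_tx + RTT = 0.00362164 s.
Utilization = t_tx / cycle = 0.000254974/0.00362164 = 7.04 %.

7.04 %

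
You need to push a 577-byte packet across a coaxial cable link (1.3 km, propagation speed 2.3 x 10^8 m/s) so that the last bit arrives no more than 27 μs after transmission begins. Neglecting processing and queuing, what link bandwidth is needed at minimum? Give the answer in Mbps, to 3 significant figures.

216 Mbps

L = 4616 bits.
Propagation delay = 1300 / 2.3e+08 = 5.65217 μs.
Transmission budget = 27 − 5.65217 = 21.3478 μs.
R ≥ L / t_tx = 4616 bits / 2.13478e-05 s = 216 Mbps.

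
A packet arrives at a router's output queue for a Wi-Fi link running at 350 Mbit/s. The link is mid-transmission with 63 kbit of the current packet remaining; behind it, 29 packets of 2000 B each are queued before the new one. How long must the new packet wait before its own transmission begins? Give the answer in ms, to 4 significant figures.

1.506 ms

Each queued packet: L/R = 16000/350000000 = 0.0457143 ms.
29 queued → 1.32571 ms.
Plus remaining 63000 bits of current packet: 0.18 ms.
Queuing delay = 1.506 ms.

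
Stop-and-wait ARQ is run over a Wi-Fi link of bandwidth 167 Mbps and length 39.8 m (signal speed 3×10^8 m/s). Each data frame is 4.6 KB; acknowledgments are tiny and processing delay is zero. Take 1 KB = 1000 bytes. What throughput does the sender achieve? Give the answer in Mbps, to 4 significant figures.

t_tx = L/R = 36800/167000000 = 0.000220359 s.
t_prop = 39.8/300000000 = 1.32667e-07 s; RTT = 2.65333e-07 s.
Cycle = t_tx + RTT = 0.000220625 s.
Throughput = L / cycle = 36800 / 0.000220625 = 166.8 Mbps.

166.8 Mbps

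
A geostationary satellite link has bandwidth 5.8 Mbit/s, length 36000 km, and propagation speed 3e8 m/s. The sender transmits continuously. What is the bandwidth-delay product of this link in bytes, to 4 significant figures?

Propagation delay = 36000000 / 300000000 = 0.12 s.
BDP = R × t_prop = 5800000 × 0.12 = 696000 bits.
In bytes: 696000/8 = 87000 bytes.

87000 bytes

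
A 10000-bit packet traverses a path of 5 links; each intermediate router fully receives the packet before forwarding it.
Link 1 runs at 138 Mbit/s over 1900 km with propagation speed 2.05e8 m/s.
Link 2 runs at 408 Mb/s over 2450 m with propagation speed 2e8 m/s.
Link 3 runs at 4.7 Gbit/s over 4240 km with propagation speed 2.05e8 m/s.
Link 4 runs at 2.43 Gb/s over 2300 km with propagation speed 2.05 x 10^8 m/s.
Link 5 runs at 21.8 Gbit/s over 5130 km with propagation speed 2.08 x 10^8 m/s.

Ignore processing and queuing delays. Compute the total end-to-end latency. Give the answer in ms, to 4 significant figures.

65.95 ms

Transmission delays (L/R per hop): 0.0724638, 0.0245098, 0.00212766, 0.00411523, 0.000458716 ms; sum = 0.103675 ms.
Propagation delays (d/s per hop): 9.26829, 0.01225, 20.6829, 11.2195, 24.6635 ms; sum = 65.8464 ms.
End-to-end = 65.95 ms.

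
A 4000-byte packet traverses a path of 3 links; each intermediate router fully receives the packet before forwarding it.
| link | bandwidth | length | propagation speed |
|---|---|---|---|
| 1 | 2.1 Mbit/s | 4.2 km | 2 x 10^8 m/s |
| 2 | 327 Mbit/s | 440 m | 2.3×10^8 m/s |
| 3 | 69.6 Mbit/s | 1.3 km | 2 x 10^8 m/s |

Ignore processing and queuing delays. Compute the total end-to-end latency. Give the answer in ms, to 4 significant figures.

15.83 ms

L = 4000 × 8 = 32000 bits.
Transmission delays (L/R per hop): 15.2381, 0.0978593, 0.45977 ms; sum = 15.7957 ms.
Propagation delays (d/s per hop): 0.021, 0.00191304, 0.0065 ms; sum = 0.029413 ms.
End-to-end = 15.83 ms.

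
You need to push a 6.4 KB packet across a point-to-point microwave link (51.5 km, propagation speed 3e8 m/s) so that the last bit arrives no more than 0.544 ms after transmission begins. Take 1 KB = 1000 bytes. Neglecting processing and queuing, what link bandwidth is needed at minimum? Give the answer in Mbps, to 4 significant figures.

137.5 Mbps

L = 51200 bits.
Propagation delay = 51500 / 300000000 = 0.171667 ms.
Transmission budget = 0.544 − 0.171667 = 0.372333 ms.
R ≥ L / t_tx = 51200 bits / 0.000372333 s = 137.5 Mbps.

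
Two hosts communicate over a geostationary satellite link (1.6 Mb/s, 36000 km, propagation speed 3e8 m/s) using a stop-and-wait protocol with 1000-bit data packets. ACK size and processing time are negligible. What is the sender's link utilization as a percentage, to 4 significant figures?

0.2597 %

t_tx = L/R = 1000/1600000 = 0.000625 s.
t_prop = 36000000/300000000 = 0.12 s; RTT = 0.24 s.
Cycle = t_tx + RTT = 0.240625 s.
Utilization = t_tx / cycle = 0.000625/0.240625 = 0.2597 %.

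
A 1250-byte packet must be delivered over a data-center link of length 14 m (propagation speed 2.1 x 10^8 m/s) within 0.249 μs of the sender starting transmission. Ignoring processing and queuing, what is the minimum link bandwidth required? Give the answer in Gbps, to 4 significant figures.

54.84 Gbps

L = 10000 bits.
Propagation delay = 14 / 210000000 = 0.0666667 μs.
Transmission budget = 0.249 − 0.0666667 = 0.182333 μs.
R ≥ L / t_tx = 10000 bits / 1.82333e-07 s = 54.84 Gbps.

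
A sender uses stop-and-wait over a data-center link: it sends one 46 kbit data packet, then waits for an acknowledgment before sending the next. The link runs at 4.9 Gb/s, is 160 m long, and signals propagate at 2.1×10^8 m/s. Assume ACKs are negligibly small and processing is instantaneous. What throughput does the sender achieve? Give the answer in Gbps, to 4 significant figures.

4.216 Gbps

t_tx = L/R = 46000/4900000000 = 9.38776e-06 s.
t_prop = 160/210000000 = 7.61905e-07 s; RTT = 1.52381e-06 s.
Cycle = t_tx + RTT = 1.09116e-05 s.
Throughput = L / cycle = 46000 / 1.09116e-05 = 4.216 Gbps.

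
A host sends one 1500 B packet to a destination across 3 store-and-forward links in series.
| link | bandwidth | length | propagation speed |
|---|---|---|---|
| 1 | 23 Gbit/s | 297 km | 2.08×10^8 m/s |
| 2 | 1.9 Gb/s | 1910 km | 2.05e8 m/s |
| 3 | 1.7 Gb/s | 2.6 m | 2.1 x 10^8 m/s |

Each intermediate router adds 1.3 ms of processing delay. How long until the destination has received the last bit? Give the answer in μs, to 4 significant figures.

L = 1500 × 8 = 12000 bits.
Transmission delays (L/R per hop): 0.521739, 6.31579, 7.05882 μs; sum = 13.8964 μs.
Propagation delays (d/s per hop): 1427.88, 9317.07, 0.012381 μs; sum = 10745 μs.
Processing at 2 router(s): 2 × 1.3 ms = 2600 μs.
End-to-end = 13360 μs.

13360 μs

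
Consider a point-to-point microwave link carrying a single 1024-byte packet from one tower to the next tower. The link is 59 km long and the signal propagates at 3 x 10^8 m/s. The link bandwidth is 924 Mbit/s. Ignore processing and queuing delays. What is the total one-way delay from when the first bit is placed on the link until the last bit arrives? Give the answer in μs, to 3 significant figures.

L = 1024 × 8 = 8192 bits.
Transmission delay = L/R = 8192 / 924000000 = 8.8658 μs.
Propagation delay = d/s = 59000 m / 300000000 m/s = 196.667 μs.
Total = 206 μs.

206 μs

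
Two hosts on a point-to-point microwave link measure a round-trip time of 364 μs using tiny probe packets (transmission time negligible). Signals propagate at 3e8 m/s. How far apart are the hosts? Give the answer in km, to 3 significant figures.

54.6 km

One-way propagation = RTT/2 = 182 μs.
d = s × t = 300000000 × 0.000182 = 54.6 km.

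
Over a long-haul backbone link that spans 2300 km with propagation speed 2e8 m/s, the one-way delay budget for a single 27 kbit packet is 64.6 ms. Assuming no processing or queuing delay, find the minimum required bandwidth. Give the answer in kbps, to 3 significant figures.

508 kbps

Propagation delay = 2300000 / 200000000 = 11.5 ms.
Transmission budget = 64.6 − 11.5 = 53.1 ms.
R ≥ L / t_tx = 27000 bits / 0.0531 s = 508 kbps.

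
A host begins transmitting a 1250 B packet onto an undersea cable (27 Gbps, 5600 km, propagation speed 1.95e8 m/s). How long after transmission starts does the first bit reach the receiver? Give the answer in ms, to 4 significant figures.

First bit experiences only propagation delay: d/s = 5600000/195000000 = 28.72 ms.

28.72 ms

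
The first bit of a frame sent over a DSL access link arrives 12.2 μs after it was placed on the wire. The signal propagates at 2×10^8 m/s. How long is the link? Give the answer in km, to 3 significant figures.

2.44 km

d = s × t_prop = 200000000 × 1.22e-05 = 2.44 km.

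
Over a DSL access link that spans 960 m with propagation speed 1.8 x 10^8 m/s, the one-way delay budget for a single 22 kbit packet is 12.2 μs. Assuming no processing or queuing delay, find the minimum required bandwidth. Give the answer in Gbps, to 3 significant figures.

3.20 Gbps

Propagation delay = 960 / 180000000 = 5.33333 μs.
Transmission budget = 12.2 − 5.33333 = 6.86667 μs.
R ≥ L / t_tx = 22000 bits / 6.86667e-06 s = 3.20 Gbps.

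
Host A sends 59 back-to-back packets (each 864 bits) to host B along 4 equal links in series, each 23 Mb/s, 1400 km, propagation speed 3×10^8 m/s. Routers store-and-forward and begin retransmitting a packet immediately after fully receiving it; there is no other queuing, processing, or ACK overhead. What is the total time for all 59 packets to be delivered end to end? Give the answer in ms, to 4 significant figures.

21.00 ms

Per-hop transmission t_tx = L/R = 864/23000000 = 0.0375652 ms.
Per-hop propagation t_prop = 1400000/300000000 = 4.66667 ms.
Pipeline fill: first packet needs 4·t_tx to clear all hops; remaining 58 packets each add one t_tx.
Total = (4+59-1)·t_tx + 4·t_prop = 62·0.0375652 + 4·4.66667 = 21.00 ms.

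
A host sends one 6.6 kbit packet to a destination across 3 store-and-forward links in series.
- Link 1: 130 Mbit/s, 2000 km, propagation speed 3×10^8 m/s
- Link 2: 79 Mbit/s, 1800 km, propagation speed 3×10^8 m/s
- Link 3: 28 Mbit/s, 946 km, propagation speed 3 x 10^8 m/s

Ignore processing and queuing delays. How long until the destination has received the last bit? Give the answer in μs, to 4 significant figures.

16190 μs

L = 6600 bits.
Transmission delays (L/R per hop): 50.7692, 83.5443, 235.714 μs; sum = 370.028 μs.
Propagation delays (d/s per hop): 6666.67, 6000, 3153.33 μs; sum = 15820 μs.
End-to-end = 16190 μs.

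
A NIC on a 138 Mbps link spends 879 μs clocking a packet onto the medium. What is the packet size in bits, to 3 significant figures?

L = R × t_tx = 138000000 b/s × 0.000879 s = 121302 bits.

121000 bits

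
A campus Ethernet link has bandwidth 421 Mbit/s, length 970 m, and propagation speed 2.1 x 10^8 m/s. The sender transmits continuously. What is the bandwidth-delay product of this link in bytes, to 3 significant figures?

243 bytes

Propagation delay = 970 / 210000000 = 4.61905e-06 s.
BDP = R × t_prop = 421000000 × 4.61905e-06 = 1944.62 bits.
In bytes: 1944.62/8 = 243 bytes.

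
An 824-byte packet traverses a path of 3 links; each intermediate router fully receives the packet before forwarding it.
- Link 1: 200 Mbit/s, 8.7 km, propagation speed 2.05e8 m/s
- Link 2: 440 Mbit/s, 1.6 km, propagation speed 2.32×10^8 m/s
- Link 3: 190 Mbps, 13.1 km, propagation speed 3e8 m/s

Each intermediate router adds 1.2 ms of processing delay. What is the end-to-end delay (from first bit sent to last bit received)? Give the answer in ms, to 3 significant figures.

L = 824 × 8 = 6592 bits.
Transmission delays (L/R per hop): 0.03296, 0.0149818, 0.0346947 ms; sum = 0.0826366 ms.
Propagation delays (d/s per hop): 0.042439, 0.00689655, 0.0436667 ms; sum = 0.0930022 ms.
Processing at 2 router(s): 2 × 1.2 ms = 2.4 ms.
End-to-end = 2.58 ms.

2.58 ms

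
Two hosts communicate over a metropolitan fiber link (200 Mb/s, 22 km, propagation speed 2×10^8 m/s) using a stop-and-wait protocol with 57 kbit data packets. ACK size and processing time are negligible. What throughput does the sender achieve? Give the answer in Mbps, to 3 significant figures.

113 Mbps

t_tx = L/R = 57000/200000000 = 0.000285 s.
t_prop = 22000/200000000 = 0.00011 s; RTT = 0.00022 s.
Cycle = t_tx + RTT = 0.000505 s.
Throughput = L / cycle = 57000 / 0.000505 = 113 Mbps.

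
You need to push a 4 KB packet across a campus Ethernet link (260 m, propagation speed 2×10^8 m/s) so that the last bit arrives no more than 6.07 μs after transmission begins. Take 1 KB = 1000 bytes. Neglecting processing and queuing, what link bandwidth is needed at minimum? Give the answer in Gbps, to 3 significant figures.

6.71 Gbps

L = 32000 bits.
Propagation delay = 260 / 200000000 = 1.3 μs.
Transmission budget = 6.07 − 1.3 = 4.77 μs.
R ≥ L / t_tx = 32000 bits / 4.77e-06 s = 6.71 Gbps.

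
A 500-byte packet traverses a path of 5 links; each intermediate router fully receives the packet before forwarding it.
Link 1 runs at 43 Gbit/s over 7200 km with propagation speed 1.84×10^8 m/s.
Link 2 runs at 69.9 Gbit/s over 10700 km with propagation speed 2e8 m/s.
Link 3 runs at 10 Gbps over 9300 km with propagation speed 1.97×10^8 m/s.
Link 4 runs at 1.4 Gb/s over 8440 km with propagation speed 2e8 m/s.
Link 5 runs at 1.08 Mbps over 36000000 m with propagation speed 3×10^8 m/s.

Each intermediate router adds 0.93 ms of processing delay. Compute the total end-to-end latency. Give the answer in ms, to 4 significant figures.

L = 500 × 8 = 4000 bits.
Transmission delays (L/R per hop): 9.30233e-05, 5.72246e-05, 0.0004, 0.00285714, 3.7037 ms; sum = 3.70711 ms.
Propagation delays (d/s per hop): 39.1304, 53.5, 47.2081, 42.2, 120 ms; sum = 302.039 ms.
Processing at 4 router(s): 4 × 0.93 ms = 3.72 ms.
End-to-end = 309.5 ms.

309.5 ms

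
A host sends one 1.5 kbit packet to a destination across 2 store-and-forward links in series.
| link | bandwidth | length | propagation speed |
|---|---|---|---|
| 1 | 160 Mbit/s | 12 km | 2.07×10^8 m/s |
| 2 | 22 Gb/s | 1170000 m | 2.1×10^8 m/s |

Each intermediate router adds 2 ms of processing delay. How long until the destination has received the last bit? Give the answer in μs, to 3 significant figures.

7640 μs

L = 1500 bits.
Transmission delays (L/R per hop): 9.375, 0.0681818 μs; sum = 9.44318 μs.
Propagation delays (d/s per hop): 57.971, 5571.43 μs; sum = 5629.4 μs.
Processing at 1 router(s): 1 × 2 ms = 2000 μs.
End-to-end = 7640 μs.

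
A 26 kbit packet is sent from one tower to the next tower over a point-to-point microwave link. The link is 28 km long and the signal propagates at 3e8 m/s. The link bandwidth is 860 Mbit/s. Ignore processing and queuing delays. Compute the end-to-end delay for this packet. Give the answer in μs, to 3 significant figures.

124 μs

L = 26000 bits.
Transmission delay = L/R = 26000 / 860000000 = 30.2326 μs.
Propagation delay = d/s = 28000 m / 300000000 m/s = 93.3333 μs.
Total = 124 μs.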